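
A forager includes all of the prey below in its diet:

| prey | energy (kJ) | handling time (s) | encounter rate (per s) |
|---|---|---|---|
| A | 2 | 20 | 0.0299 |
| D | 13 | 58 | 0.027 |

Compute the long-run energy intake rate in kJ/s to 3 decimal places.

0.130 kJ/s

Energy encountered per unit search time: 0.0299×2 + 0.027×13 = 0.4108 kJ/s.
Handling time per unit search time: 0.0299×20 + 0.027×58 = 2.164.
Rate = 0.4108/(1 + 2.164) = 0.1298 kJ/s.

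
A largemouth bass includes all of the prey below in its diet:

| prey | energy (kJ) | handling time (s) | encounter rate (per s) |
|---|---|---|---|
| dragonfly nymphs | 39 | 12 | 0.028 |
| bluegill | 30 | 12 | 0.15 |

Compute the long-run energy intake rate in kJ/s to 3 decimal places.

R = (0.028×39 + 0.15×30) / (1 + 0.028×12 + 0.15×12) = 5.592/3.136 = 1.783 kJ/s.

1.783 kJ/s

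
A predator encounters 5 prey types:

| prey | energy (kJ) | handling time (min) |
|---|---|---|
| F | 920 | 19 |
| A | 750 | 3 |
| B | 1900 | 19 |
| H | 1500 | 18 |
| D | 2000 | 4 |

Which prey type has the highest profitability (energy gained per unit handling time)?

In descending order of E/h:
D: 2000/4 = 500 kJ/min
A: 750/3 = 250 kJ/min
B: 1900/19 = 100 kJ/min
H: 1500/18 = 83.3 kJ/min
F: 920/19 = 48.4 kJ/min

D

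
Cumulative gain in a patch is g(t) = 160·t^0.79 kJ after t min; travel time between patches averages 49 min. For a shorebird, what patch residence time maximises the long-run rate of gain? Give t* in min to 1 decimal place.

184.3 min

By the marginal value theorem, leave when the instantaneous gain rate g'(t) equals the habitat-wide average g(t)/(T + t).
g'(t) = 0.79·160·t^-0.21. Setting 0.79·160·t^-0.21 = 160·t^0.79/(49+t) gives 0.79(49+t) = t, so 0.21·t = 0.79×49.
t* = 0.79×49/0.21 = 184.3 min.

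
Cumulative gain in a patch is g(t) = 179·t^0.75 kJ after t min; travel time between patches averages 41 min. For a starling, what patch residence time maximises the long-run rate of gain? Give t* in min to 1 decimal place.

123.0 min

Optimal t* satisfies g'(t*) = g(t*)/(T + t*).
g'(t) = 0.75·179·t^-0.25. Setting 0.75·179·t^-0.25 = 179·t^0.75/(41+t) gives 0.75(41+t) = t, so 0.25·t = 0.75×41.
t* = 0.75×41/0.25 = 123 min.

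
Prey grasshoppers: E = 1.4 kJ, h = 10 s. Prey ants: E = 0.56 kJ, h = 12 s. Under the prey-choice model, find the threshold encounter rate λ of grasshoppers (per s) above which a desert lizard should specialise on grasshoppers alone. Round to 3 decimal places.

At the threshold, the rate on grasshoppers alone equals the profitability of ants: λ·1.4/(1 + λ·10) = 0.56/12 = 0.04667.
Rearranging, λ(1.4 − 0.04667×10) = 0.04667, so λ = 0.04667/0.9333 = 0.05 per s.

0.050 per s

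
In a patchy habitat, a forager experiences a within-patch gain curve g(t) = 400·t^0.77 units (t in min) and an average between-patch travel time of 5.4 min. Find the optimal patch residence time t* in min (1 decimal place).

By the marginal value theorem, leave when the instantaneous gain rate g'(t) equals the habitat-wide average g(t)/(T + t).
g'(t) = 0.77·400·t^-0.23. Setting 0.77·400·t^-0.23 = 400·t^0.77/(5.4+t) gives 0.77(5.4+t) = t, so 0.23·t = 0.77×5.4.
t* = 0.77×5.4/0.23 = 18.08 min.

18.1 min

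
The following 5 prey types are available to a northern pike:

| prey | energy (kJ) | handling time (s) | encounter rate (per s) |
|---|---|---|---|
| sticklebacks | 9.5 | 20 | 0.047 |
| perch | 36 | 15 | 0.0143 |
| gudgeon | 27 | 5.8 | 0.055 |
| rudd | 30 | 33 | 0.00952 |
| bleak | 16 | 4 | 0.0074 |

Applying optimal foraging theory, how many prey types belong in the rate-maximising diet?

Profitabilities (E/h, kJ/s): gudgeon 4.66, bleak 4, perch 2.4, rudd 0.909, sticklebacks 0.475. Add prey in this order while the next type's profitability exceeds the intake rate on those already taken.
Rate on top 1: 1.126. bleak: 4 > 1.126 → include.
Rate on top 2: 1.189. perch: 2.4 > 1.189 → include.
Rate on top 3: 1.355. rudd: 0.909 < 1.355 → exclude; stop.
Optimal diet: gudgeon, bleak, perch — 3 of 5 types.

3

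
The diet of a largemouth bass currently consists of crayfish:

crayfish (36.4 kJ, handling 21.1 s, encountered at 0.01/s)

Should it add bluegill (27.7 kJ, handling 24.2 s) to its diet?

Yes

Intake rate on the current diet: R = (0.01×36.4) / (1 + 0.01×21.1) = 0.364/1.211 = 0.3006 kJ/s.
bluegill: E/h = 27.7/24.2 = 1.145 kJ/s.
1.145 > 0.3006, so adding bluegill raises the average — include it.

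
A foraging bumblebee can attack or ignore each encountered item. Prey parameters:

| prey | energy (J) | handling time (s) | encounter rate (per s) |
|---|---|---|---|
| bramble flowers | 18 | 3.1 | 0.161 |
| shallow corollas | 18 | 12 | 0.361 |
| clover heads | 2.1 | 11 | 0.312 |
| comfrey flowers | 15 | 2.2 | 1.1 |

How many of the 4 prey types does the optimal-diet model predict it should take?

2

Profitabilities (E/h, J/s): comfrey flowers 6.82, bramble flowers 5.81, shallow corollas 1.5, clover heads 0.191. Add prey in this order while the next type's profitability exceeds the intake rate on those already taken.
Rate on top 1: 4.825. bramble flowers: 5.81 > 4.825 → include.
Rate on top 2: 4.95. shallow corollas: 1.5 < 4.95 → exclude; stop.
Optimal diet: comfrey flowers, bramble flowers — 2 of 4 types.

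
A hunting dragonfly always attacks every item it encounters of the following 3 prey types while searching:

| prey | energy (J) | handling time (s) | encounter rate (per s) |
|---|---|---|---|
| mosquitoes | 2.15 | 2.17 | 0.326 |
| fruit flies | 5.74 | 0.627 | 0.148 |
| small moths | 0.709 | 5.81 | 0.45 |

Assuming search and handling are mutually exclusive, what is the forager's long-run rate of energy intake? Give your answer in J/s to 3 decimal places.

0.423 J/s

R = (0.326×2.15 + 0.148×5.74 + 0.45×0.709) / (1 + 0.326×2.17 + 0.148×0.627 + 0.45×5.81) = 1.869/4.415 = 0.4235 J/s.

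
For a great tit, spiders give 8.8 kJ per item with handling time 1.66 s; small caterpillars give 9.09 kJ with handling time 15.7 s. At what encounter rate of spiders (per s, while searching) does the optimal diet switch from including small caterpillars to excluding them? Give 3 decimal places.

0.074 per s

At the threshold, the rate on spiders alone equals the profitability of small caterpillars: λ·8.8/(1 + λ·1.66) = 9.09/15.7 = 0.579.
Rearranging, λ(8.8 − 0.579×1.66) = 0.579, so λ = 0.579/7.839 = 0.07386 per s.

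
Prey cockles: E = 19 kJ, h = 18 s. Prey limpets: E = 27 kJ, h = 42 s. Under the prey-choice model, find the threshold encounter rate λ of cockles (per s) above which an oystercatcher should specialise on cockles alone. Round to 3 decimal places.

0.087 per s

The zero-one rule: include limpets iff E₂/h₂ > λE₁/(1+λh₁). Equality gives the switch point.
λE₁h₂ = E₂ + λE₂h₁ ⇒ λ = E₂/(E₁h₂ − E₂h₁) = 27/(798 − 486) = 0.08654 per s.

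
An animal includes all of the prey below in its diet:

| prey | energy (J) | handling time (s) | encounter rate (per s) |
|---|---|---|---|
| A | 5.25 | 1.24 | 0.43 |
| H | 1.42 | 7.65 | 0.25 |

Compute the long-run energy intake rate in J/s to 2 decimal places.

R = Σλ_iE_i / (1 + Σλ_ih_i)
Numerator: 0.43×5.25 + 0.25×1.42 = 2.612
Denominator: 1 + 0.43×1.24 + 0.25×7.65 = 3.446
R = 2.612/3.446 = 0.7582 J/s

0.76 J/s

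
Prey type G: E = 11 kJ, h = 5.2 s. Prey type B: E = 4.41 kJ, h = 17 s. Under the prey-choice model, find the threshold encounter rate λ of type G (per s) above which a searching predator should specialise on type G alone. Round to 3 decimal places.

0.027 per s

Drop type B once their profitability E₂/h₂ falls below the rate achievable on type G alone: E₂/h₂ = λE₁/(1 + λh₁).
Solve for λ: λE₁h₂ = E₂(1 + λh₁) → λ(E₁h₂ − E₂h₁) = E₂ → λ = E₂/(E₁h₂ − E₂h₁).
λ = 4.41/(11×17 − 4.41×5.2) = 4.41/164.1 = 0.02688 per s.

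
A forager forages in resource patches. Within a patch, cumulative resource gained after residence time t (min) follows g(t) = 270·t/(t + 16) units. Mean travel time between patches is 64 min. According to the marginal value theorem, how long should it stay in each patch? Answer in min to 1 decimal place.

Optimal t* satisfies g'(t*) = g(t*)/(T + t*).
g'(t) = 270·16/(t + 16)². Setting 270·16/(t+16)² = 270t/[(t+16)(64+t)] gives 16(64+t) = t(t+16), so t² = 16×64 = 1024.
t* = √1024 = 32 min.

32.0 min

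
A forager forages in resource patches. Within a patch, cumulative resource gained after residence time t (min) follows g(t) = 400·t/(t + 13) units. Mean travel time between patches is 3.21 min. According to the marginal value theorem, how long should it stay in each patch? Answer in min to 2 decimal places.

Maximise g(t)/(T+t): set derivative to zero → g'(t)(T+t) = g(t).
g'(t) = 400·13/(t + 13)². Setting 400·13/(t+13)² = 400t/[(t+13)(3.21+t)] gives 13(3.21+t) = t(t+13), so t² = 13×3.21 = 41.73.
t* = √41.73 = 6.46 min.

6.46 min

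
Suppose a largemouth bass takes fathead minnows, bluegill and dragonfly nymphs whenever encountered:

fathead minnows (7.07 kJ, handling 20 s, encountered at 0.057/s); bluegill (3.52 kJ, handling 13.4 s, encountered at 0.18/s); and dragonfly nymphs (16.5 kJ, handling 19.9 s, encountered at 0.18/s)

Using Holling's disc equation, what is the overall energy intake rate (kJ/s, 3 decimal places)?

0.493 kJ/s

R = (0.057×7.07 + 0.18×3.52 + 0.18×16.5) / (1 + 0.057×20 + 0.18×13.4 + 0.18×19.9) = 4.007/8.134 = 0.4926 kJ/s.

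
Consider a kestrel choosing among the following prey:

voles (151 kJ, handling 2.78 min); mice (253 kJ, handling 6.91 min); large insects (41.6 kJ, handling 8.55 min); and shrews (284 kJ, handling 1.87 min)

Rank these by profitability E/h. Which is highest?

shrews

Profitability E/h (kJ/min): voles = 151/2.78 = 54.3, mice = 253/6.91 = 36.6, large insects = 41.6/8.55 = 4.87, shrews = 284/1.87 = 152.
Ranked: shrews > voles > mice > large insects.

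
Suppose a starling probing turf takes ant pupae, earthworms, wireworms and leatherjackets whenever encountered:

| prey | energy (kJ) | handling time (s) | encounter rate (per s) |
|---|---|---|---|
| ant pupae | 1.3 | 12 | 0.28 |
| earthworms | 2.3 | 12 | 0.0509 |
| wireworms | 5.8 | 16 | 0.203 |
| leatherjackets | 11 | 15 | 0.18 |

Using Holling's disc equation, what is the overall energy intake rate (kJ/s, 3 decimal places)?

Energy encountered per unit search time: 0.28×1.3 + 0.0509×2.3 + 0.203×5.8 + 0.18×11 = 3.638 kJ/s.
Handling time per unit search time: 0.28×12 + 0.0509×12 + 0.203×16 + 0.18×15 = 9.919.
Rate = 3.638/(1 + 9.919) = 0.3332 kJ/s.

0.333 kJ/s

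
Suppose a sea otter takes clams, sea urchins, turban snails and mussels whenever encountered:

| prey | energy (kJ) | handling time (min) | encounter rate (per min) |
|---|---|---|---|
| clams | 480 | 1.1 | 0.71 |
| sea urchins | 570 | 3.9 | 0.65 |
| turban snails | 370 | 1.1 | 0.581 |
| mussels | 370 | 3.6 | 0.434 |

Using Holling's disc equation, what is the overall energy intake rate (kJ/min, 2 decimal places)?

Energy encountered per unit search time: 0.71×480 + 0.65×570 + 0.581×370 + 0.434×370 = 1087 kJ/min.
Handling time per unit search time: 0.71×1.1 + 0.65×3.9 + 0.581×1.1 + 0.434×3.6 = 5.518.
Rate = 1087/(1 + 5.518) = 166.8 kJ/min.

166.76 kJ/min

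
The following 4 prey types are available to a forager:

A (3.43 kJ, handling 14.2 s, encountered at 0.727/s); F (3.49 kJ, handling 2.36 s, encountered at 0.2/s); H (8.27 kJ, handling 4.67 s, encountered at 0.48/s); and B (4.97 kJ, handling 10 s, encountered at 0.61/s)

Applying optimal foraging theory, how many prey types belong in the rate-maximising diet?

Profitabilities (E/h, kJ/s): H 1.77, F 1.48, B 0.497, A 0.242. Add prey in this order while the next type's profitability exceeds the intake rate on those already taken.
Rate on top 1: 1.225. F: 1.48 > 1.225 → include.
Rate on top 2: 1.257. B: 0.497 < 1.257 → exclude; stop.
Optimal diet: H, F — 2 of 4 types.

2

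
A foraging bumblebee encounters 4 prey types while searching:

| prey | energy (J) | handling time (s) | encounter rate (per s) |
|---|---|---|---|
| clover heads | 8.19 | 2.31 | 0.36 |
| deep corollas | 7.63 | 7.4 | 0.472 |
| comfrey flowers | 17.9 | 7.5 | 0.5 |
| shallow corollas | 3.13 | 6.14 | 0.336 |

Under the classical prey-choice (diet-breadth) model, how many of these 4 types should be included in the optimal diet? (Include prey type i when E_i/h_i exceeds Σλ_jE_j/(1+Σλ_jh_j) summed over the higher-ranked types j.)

2

Profitabilities (E/h, J/s): clover heads 3.55, comfrey flowers 2.39, deep corollas 1.03, shallow corollas 0.51. Add prey in this order while the next type's profitability exceeds the intake rate on those already taken.
Rate on top 1: 1.61. comfrey flowers: 2.39 > 1.61 → include.
Rate on top 2: 2.132. deep corollas: 1.03 < 2.132 → exclude; stop.
Optimal diet: clover heads, comfrey flowers — 2 of 4 types.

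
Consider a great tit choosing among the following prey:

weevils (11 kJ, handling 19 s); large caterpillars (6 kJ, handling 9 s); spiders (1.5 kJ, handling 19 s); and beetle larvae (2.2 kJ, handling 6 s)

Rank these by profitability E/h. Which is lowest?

Profitability E/h (kJ/s): weevils = 11/19 = 0.579, large caterpillars = 6/9 = 0.667, spiders = 1.5/19 = 0.0789, beetle larvae = 2.2/6 = 0.367.
Ranked: large caterpillars > weevils > beetle larvae > spiders.

spiders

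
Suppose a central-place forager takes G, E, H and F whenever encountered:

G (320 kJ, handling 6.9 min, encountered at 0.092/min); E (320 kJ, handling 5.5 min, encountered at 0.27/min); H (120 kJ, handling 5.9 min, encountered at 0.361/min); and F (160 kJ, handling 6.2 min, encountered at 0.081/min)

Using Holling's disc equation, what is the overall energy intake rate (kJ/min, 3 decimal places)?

R = Σλ_iE_i / (1 + Σλ_ih_i)
Numerator: 0.092×320 + 0.27×320 + 0.361×120 + 0.081×160 = 172.1
Denominator: 1 + 0.092×6.9 + 0.27×5.5 + 0.361×5.9 + 0.081×6.2 = 5.752
R = 172.1/5.752 = 29.92 kJ/min

29.924 kJ/min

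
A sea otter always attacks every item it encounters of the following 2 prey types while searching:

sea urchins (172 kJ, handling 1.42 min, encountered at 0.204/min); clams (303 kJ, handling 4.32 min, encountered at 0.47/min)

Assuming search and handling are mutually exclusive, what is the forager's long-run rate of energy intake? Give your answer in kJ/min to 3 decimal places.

53.462 kJ/min

R = Σλ_iE_i / (1 + Σλ_ih_i)
Numerator: 0.204×172 + 0.47×303 = 177.5
Denominator: 1 + 0.204×1.42 + 0.47×4.32 = 3.32
R = 177.5/3.32 = 53.46 kJ/min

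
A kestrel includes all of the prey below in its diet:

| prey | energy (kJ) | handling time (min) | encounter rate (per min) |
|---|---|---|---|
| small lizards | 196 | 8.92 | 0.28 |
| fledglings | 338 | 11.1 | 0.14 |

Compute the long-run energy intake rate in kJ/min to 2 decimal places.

Energy encountered per unit search time: 0.28×196 + 0.14×338 = 102.2 kJ/min.
Handling time per unit search time: 0.28×8.92 + 0.14×11.1 = 4.052.
Rate = 102.2/(1 + 4.052) = 20.23 kJ/min.

20.23 kJ/min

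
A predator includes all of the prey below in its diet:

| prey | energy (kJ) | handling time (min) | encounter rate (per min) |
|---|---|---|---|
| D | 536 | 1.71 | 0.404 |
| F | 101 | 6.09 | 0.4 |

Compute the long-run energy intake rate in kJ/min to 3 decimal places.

Energy encountered per unit search time: 0.404×536 + 0.4×101 = 256.9 kJ/min.
Handling time per unit search time: 0.404×1.71 + 0.4×6.09 = 3.127.
Rate = 256.9/(1 + 3.127) = 62.26 kJ/min.

62.262 kJ/min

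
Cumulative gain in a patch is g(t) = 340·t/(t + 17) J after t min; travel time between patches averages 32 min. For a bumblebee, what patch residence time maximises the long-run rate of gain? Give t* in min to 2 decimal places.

23.32 min

Optimal t* satisfies g'(t*) = g(t*)/(T + t*).
g'(t) = 340·17/(t + 17)². Setting 340·17/(t+17)² = 340t/[(t+17)(32+t)] gives 17(32+t) = t(t+17), so t² = 17×32 = 544.
t* = √544 = 23.32 min.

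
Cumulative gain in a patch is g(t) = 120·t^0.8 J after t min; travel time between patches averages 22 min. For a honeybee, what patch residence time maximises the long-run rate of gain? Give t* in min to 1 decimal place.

Optimal t* satisfies g'(t*) = g(t*)/(T + t*).
g'(t) = 0.8·120·t^-0.2. Setting 0.8·120·t^-0.2 = 120·t^0.8/(22+t) gives 0.8(22+t) = t, so 0.20·t = 0.8×22.
t* = 0.8×22/0.20 = 88 min.

88.0 min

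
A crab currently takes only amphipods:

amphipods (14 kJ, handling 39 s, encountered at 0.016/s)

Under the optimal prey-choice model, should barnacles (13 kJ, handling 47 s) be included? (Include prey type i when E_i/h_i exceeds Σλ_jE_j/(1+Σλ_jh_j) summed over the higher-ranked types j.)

Intake rate on the current diet: R = (0.016×14) / (1 + 0.016×39) = 0.224/1.624 = 0.1379 kJ/s.
Profitability of barnacles: 13/47 = 0.2766 kJ/s.
0.2766 > 0.1379, so adding barnacles raises the average — include it.

Yes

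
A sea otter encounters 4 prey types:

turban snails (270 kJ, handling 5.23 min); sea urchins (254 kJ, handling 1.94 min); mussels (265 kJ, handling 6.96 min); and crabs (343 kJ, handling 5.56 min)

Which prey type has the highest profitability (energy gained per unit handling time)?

In descending order of E/h:
sea urchins: 254/1.94 = 131 kJ/min
crabs: 343/5.56 = 61.7 kJ/min
turban snails: 270/5.23 = 51.6 kJ/min
mussels: 265/6.96 = 38.1 kJ/min

sea urchins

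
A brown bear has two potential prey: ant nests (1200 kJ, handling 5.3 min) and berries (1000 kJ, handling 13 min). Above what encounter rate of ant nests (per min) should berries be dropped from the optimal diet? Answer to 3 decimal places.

0.097 per min

Drop berries once their profitability E₂/h₂ falls below the rate achievable on ant nests alone: E₂/h₂ = λE₁/(1 + λh₁).
Solve for λ: λE₁h₂ = E₂(1 + λh₁) → λ(E₁h₂ − E₂h₁) = E₂ → λ = E₂/(E₁h₂ − E₂h₁).
λ = 1000/(1200×13 − 1000×5.3) = 1000/1.03e+04 = 0.09709 per min.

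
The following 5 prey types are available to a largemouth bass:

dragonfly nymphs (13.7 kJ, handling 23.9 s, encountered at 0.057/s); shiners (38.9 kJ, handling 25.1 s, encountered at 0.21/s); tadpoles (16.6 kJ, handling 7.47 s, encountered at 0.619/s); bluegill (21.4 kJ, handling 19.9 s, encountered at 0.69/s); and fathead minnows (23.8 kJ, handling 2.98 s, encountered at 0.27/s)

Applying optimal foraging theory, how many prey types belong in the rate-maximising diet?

1

Profitabilities (E/h, kJ/s): fathead minnows 7.99, tadpoles 2.22, shiners 1.55, bluegill 1.08, dragonfly nymphs 0.573. Add prey in this order while the next type's profitability exceeds the intake rate on those already taken.
Rate on top 1: 3.561. tadpoles: 2.22 < 3.561 → exclude; stop.
Optimal diet: fathead minnows — 1 of 5 types.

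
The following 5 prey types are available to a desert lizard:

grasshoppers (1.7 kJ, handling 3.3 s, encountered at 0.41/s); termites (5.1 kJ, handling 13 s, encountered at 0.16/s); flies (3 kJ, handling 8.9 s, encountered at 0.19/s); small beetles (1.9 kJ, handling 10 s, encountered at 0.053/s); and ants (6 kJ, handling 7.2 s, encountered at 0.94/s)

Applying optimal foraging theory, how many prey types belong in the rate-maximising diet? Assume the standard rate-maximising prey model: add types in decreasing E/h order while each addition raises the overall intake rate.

E/h in descending order: ants 0.833, grasshoppers 0.515, termites 0.392, flies 0.337, small beetles 0.19 kJ/s. The optimal diet is the largest prefix of this list for which every included type satisfies E_i/h_i > R on the types above it.
Rate on top 1: 0.7261. grasshoppers: 0.515 < 0.7261 → exclude; stop.
Optimal diet: ants — 1 of 5 types.

1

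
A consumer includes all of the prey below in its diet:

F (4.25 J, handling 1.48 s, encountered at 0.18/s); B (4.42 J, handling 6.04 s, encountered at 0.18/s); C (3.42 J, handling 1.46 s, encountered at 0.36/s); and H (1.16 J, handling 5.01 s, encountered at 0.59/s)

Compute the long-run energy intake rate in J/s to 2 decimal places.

Energy encountered per unit search time: 0.18×4.25 + 0.18×4.42 + 0.36×3.42 + 0.59×1.16 = 3.476 J/s.
Handling time per unit search time: 0.18×1.48 + 0.18×6.04 + 0.36×1.46 + 0.59×5.01 = 4.835.
Rate = 3.476/(1 + 4.835) = 0.5957 J/s.

0.60 J/s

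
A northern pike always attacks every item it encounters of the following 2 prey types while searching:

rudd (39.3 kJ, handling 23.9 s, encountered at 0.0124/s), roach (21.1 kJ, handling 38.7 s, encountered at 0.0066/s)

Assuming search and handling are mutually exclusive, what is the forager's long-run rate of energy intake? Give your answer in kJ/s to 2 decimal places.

R = (0.0124×39.3 + 0.0066×21.1) / (1 + 0.0124×23.9 + 0.0066×38.7) = 0.6266/1.552 = 0.4038 kJ/s.

0.40 kJ/s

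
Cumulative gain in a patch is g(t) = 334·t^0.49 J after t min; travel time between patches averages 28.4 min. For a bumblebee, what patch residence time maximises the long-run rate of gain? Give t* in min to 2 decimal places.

27.29 min

By the marginal value theorem, leave when the instantaneous gain rate g'(t) equals the habitat-wide average g(t)/(T + t).
g'(t) = 0.49·334·t^-0.51. Setting 0.49·334·t^-0.51 = 334·t^0.49/(28.4+t) gives 0.49(28.4+t) = t, so 0.51·t = 0.49×28.4.
t* = 0.49×28.4/0.51 = 27.29 min.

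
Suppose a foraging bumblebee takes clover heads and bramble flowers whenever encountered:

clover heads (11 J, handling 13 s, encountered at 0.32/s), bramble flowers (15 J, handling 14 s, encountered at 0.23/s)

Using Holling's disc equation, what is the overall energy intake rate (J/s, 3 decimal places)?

Energy encountered per unit search time: 0.32×11 + 0.23×15 = 6.97 J/s.
Handling time per unit search time: 0.32×13 + 0.23×14 = 7.38.
Rate = 6.97/(1 + 7.38) = 0.8317 J/s.

0.832 J/s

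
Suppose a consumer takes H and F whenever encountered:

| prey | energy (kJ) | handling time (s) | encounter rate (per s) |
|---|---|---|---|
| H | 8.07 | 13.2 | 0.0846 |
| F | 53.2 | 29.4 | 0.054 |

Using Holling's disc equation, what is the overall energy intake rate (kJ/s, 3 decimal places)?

R = Σλ_iE_i / (1 + Σλ_ih_i)
Numerator: 0.0846×8.07 + 0.054×53.2 = 3.556
Denominator: 1 + 0.0846×13.2 + 0.054×29.4 = 3.704
R = 3.556/3.704 = 0.9598 kJ/s

0.960 kJ/s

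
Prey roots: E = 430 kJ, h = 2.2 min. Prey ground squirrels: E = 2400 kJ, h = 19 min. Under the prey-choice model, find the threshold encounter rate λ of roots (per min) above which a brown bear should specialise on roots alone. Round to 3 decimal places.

0.830 per min

At the threshold, the rate on roots alone equals the profitability of ground squirrels: λ·430/(1 + λ·2.2) = 2400/19 = 126.3.
Rearranging, λ(430 − 126.3×2.2) = 126.3, so λ = 126.3/152.1 = 0.8304 per min.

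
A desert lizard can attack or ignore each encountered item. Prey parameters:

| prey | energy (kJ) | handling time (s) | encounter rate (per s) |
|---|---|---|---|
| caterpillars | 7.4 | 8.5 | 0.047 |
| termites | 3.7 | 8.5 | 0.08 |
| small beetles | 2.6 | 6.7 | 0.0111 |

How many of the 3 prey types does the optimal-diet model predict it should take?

Rank by E/h (kJ/s): caterpillars 0.871, termites 0.435, small beetles 0.388. Include each in turn until the next type's E/h falls below the running intake rate.
Rate on top 1: 0.2485. termites: 0.435 > 0.2485 → include.
Rate on top 2: 0.3096. small beetles: 0.388 > 0.3096 → include.
Optimal diet: caterpillars, termites, small beetles — 3 of 3 types.

3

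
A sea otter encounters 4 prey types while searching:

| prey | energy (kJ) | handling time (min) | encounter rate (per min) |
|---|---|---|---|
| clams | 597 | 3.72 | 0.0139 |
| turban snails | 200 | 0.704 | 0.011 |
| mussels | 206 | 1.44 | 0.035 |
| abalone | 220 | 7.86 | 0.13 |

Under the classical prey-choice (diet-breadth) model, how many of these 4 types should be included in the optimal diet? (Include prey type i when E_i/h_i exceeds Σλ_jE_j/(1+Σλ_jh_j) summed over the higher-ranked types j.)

Rank by E/h (kJ/min): turban snails 284, clams 160, mussels 143, abalone 28. Include each in turn until the next type's E/h falls below the running intake rate.
Rate on top 1: 2.183. clams: 160 > 2.183 → include.
Rate on top 2: 9.909. mussels: 143 > 9.909 → include.
Rate on top 3: 15.96. abalone: 28 > 15.96 → include.
Optimal diet: turban snails, clams, mussels, abalone — 4 of 4 types.

4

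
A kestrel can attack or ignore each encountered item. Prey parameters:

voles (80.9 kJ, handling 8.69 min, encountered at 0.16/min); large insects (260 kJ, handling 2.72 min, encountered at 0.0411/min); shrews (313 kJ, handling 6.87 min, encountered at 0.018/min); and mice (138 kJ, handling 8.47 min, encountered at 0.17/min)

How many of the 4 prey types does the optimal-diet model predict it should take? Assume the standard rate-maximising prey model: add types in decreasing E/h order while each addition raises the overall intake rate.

3

Rank by E/h (kJ/min): large insects 95.6, shrews 45.6, mice 16.3, voles 9.31. Include each in turn until the next type's E/h falls below the running intake rate.
Rate on top 1: 9.612. shrews: 45.6 > 9.612 → include.
Rate on top 2: 13.21. mice: 16.3 > 13.21 → include.
Rate on top 3: 14.87. voles: 9.31 < 14.87 → exclude; stop.
Optimal diet: large insects, shrews, mice — 3 of 4 types.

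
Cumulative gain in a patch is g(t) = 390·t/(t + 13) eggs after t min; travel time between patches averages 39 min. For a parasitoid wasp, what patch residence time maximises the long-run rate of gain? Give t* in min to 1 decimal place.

22.5 min

Maximise g(t)/(T+t): set derivative to zero → g'(t)(T+t) = g(t).
g'(t) = 390·13/(t + 13)². Setting 390·13/(t+13)² = 390t/[(t+13)(39+t)] gives 13(39+t) = t(t+13), so t² = 13×39 = 507.
t* = √507 = 22.52 min.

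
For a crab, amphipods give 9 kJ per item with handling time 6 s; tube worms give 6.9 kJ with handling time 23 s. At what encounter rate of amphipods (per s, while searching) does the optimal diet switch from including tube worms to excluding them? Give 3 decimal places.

0.042 per s

At the threshold, the rate on amphipods alone equals the profitability of tube worms: λ·9/(1 + λ·6) = 6.9/23 = 0.3.
Rearranging, λ(9 − 0.3×6) = 0.3, so λ = 0.3/7.2 = 0.04167 per s.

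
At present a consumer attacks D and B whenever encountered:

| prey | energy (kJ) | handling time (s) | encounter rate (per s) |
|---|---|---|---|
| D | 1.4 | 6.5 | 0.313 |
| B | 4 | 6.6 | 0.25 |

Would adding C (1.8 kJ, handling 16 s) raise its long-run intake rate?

No

On D and B alone, R = ΣλE/(1+Σλh) = 1.438/4.684 = 0.307 kJ/s.
Profitability of C: 1.8/16 = 0.1125 kJ/s.
0.1125 < 0.307, so adding C would lower the average — exclude it.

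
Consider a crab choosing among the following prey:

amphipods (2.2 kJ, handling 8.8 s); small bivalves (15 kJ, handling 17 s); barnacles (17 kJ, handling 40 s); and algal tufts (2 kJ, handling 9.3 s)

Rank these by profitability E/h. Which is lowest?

In descending order of E/h:
small bivalves: 15/17 = 0.882 kJ/s
barnacles: 17/40 = 0.425 kJ/s
amphipods: 2.2/8.8 = 0.25 kJ/s
algal tufts: 2/9.3 = 0.215 kJ/s

algal tufts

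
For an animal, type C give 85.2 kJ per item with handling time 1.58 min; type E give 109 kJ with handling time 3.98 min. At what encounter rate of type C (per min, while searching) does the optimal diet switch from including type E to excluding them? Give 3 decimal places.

0.653 per min

The zero-one rule: include type E iff E₂/h₂ > λE₁/(1+λh₁). Equality gives the switch point.
λE₁h₂ = E₂ + λE₂h₁ ⇒ λ = E₂/(E₁h₂ − E₂h₁) = 109/(339.1 − 172.2) = 0.6532 per min.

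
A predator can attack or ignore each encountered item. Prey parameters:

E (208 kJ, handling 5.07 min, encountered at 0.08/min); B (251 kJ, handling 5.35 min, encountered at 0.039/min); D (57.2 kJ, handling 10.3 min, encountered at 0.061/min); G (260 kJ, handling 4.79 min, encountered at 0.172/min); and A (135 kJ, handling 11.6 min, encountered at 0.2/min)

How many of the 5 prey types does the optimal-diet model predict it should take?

Profitabilities (E/h, kJ/min): G 54.3, B 46.9, E 41, A 11.6, D 5.55. Add prey in this order while the next type's profitability exceeds the intake rate on those already taken.
Rate on top 1: 24.52. B: 46.9 > 24.52 → include.
Rate on top 2: 26.82. E: 41 > 26.82 → include.
Rate on top 3: 29.18. A: 11.6 < 29.18 → exclude; stop.
Optimal diet: G, B, E — 3 of 5 types.

3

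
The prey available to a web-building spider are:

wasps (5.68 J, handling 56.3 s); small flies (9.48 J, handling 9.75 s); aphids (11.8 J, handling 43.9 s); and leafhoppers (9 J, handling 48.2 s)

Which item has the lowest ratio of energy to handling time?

wasps

Profitability E/h (J/s): wasps = 5.68/56.3 = 0.101, small flies = 9.48/9.75 = 0.972, aphids = 11.8/43.9 = 0.269, leafhoppers = 9/48.2 = 0.187.
Ranked: small flies > aphids > leafhoppers > wasps.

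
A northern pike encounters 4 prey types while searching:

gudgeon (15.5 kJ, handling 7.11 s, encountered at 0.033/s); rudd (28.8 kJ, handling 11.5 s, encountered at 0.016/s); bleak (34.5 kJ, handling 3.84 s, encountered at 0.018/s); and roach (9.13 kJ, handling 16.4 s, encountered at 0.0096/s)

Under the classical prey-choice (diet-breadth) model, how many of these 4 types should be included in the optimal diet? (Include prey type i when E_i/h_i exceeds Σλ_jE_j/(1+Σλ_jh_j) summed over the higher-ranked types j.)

3

Profitabilities (E/h, kJ/s): bleak 8.98, rudd 2.5, gudgeon 2.18, roach 0.557. Add prey in this order while the next type's profitability exceeds the intake rate on those already taken.
Rate on top 1: 0.5809. rudd: 2.5 > 0.5809 → include.
Rate on top 2: 0.8633. gudgeon: 2.18 > 0.8633 → include.
Rate on top 3: 1.071. roach: 0.557 < 1.071 → exclude; stop.
Optimal diet: bleak, rudd, gudgeon — 3 of 4 types.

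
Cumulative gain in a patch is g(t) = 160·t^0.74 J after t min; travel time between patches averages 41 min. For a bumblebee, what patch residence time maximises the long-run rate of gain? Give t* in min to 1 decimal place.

By the marginal value theorem, leave when the instantaneous gain rate g'(t) equals the habitat-wide average g(t)/(T + t).
g'(t) = 0.74·160·t^-0.26. Setting 0.74·160·t^-0.26 = 160·t^0.74/(41+t) gives 0.74(41+t) = t, so 0.26·t = 0.74×41.
t* = 0.74×41/0.26 = 116.7 min.

116.7 min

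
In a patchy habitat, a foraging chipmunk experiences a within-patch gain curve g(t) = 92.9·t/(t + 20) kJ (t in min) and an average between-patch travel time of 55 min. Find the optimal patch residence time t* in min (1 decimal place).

By the marginal value theorem, leave when the instantaneous gain rate g'(t) equals the habitat-wide average g(t)/(T + t).
g'(t) = 92.9·20/(t + 20)². Setting 92.9·20/(t+20)² = 92.9t/[(t+20)(55+t)] gives 20(55+t) = t(t+20), so t² = 20×55 = 1100.
t* = √1100 = 33.17 min.

33.2 min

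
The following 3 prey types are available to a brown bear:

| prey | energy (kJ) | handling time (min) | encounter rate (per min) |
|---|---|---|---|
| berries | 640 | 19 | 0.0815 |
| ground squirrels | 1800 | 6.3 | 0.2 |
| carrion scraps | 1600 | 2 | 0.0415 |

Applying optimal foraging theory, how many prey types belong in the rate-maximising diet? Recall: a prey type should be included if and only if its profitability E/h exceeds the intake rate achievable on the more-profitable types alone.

2

Rank by E/h (kJ/min): carrion scraps 800, ground squirrels 286, berries 33.7. Include each in turn until the next type's E/h falls below the running intake rate.
Rate on top 1: 61.31. ground squirrels: 286 > 61.31 → include.
Rate on top 2: 182. berries: 33.7 < 182 → exclude; stop.
Optimal diet: carrion scraps, ground squirrels — 2 of 3 types.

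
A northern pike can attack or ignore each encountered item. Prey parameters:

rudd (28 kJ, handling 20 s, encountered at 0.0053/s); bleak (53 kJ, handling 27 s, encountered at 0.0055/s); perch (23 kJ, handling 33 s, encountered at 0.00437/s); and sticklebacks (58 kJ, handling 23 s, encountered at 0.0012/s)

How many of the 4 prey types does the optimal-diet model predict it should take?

E/h in descending order: sticklebacks 2.52, bleak 1.96, rudd 1.4, perch 0.697 kJ/s. The optimal diet is the largest prefix of this list for which every included type satisfies E_i/h_i > R on the types above it.
Rate on top 1: 0.06773. bleak: 1.96 > 0.06773 → include.
Rate on top 2: 0.307. rudd: 1.4 > 0.307 → include.
Rate on top 3: 0.3974. perch: 0.697 > 0.3974 → include.
Optimal diet: sticklebacks, bleak, rudd, perch — 4 of 4 types.

4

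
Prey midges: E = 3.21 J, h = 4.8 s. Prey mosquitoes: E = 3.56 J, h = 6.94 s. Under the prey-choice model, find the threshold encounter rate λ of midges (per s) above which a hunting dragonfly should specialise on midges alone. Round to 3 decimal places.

0.686 per s

The zero-one rule: include mosquitoes iff E₂/h₂ > λE₁/(1+λh₁). Equality gives the switch point.
λE₁h₂ = E₂ + λE₂h₁ ⇒ λ = E₂/(E₁h₂ − E₂h₁) = 3.56/(22.28 − 17.09) = 0.686 per s.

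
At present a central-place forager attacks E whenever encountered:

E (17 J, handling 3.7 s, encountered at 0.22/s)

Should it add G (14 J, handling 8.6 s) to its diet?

On E alone, R = ΣλE/(1+Σλh) = 3.74/1.814 = 2.062 J/s.
G: E/h = 14/8.6 = 1.628 J/s.
1.628 < 2.062, so adding G would lower the average — exclude it.

No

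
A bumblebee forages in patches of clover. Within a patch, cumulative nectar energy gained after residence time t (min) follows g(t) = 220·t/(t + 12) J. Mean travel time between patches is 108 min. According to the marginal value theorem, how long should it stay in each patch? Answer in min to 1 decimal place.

By the marginal value theorem, leave when the instantaneous gain rate g'(t) equals the habitat-wide average g(t)/(T + t).
g'(t) = 220·12/(t + 12)². Setting 220·12/(t+12)² = 220t/[(t+12)(108+t)] gives 12(108+t) = t(t+12), so t² = 12×108 = 1296.
t* = √1296 = 36 min.

36.0 min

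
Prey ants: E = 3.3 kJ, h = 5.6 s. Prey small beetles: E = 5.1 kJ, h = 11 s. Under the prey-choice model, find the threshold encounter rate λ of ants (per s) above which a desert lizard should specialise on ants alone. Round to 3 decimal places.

The zero-one rule: include small beetles iff E₂/h₂ > λE₁/(1+λh₁). Equality gives the switch point.
λE₁h₂ = E₂ + λE₂h₁ ⇒ λ = E₂/(E₁h₂ − E₂h₁) = 5.1/(36.3 − 28.56) = 0.6589 per s.

0.659 per s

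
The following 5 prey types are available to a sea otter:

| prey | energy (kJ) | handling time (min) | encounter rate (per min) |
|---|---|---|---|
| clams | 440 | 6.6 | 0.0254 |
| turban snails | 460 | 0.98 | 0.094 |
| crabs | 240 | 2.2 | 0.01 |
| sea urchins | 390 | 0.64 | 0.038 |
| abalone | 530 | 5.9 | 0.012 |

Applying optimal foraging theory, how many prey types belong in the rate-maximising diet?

Rank by E/h (kJ/min): sea urchins 609, turban snails 469, crabs 109, abalone 89.8, clams 66.7. Include each in turn until the next type's E/h falls below the running intake rate.
Rate on top 1: 14.47. turban snails: 469 > 14.47 → include.
Rate on top 2: 52. crabs: 109 > 52 → include.
Rate on top 3: 53.11. abalone: 89.8 > 53.11 → include.
Rate on top 4: 55.26. clams: 66.7 > 55.26 → include.
Optimal diet: sea urchins, turban snails, crabs, abalone, clams — 5 of 5 types.

5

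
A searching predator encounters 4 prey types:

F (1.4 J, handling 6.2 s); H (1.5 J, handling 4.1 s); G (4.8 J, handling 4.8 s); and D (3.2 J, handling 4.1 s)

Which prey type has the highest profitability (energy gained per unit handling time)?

In descending order of E/h:
G: 4.8/4.8 = 1 J/s
D: 3.2/4.1 = 0.78 J/s
H: 1.5/4.1 = 0.366 J/s
F: 1.4/6.2 = 0.226 J/s

G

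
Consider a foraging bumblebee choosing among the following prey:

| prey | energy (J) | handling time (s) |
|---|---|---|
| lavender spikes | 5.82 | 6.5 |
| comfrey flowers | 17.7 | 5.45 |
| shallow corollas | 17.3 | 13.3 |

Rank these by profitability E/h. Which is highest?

comfrey flowers

Profitability E/h (J/s): lavender spikes = 5.82/6.5 = 0.895, comfrey flowers = 17.7/5.45 = 3.25, shallow corollas = 17.3/13.3 = 1.3.
Ranked: comfrey flowers > shallow corollas > lavender spikes.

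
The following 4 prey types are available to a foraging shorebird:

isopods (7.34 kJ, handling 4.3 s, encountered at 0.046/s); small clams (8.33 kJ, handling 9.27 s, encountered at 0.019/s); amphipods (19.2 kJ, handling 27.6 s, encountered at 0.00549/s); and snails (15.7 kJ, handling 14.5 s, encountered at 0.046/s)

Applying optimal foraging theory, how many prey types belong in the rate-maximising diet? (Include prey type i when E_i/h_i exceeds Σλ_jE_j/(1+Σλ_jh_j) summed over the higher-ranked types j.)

Profitabilities (E/h, kJ/s): isopods 1.71, snails 1.08, small clams 0.899, amphipods 0.696. Add prey in this order while the next type's profitability exceeds the intake rate on those already taken.
Rate on top 1: 0.2819. snails: 1.08 > 0.2819 → include.
Rate on top 2: 0.5683. small clams: 0.899 > 0.5683 → include.
Rate on top 3: 0.5968. amphipods: 0.696 > 0.5968 → include.
Optimal diet: isopods, snails, small clams, amphipods — 4 of 4 types.

4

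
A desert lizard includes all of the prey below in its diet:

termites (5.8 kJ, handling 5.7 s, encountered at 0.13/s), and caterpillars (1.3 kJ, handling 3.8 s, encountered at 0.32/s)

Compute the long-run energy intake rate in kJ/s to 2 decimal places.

Energy encountered per unit search time: 0.13×5.8 + 0.32×1.3 = 1.17 kJ/s.
Handling time per unit search time: 0.13×5.7 + 0.32×3.8 = 1.957.
Rate = 1.17/(1 + 1.957) = 0.3957 kJ/s.

0.40 kJ/s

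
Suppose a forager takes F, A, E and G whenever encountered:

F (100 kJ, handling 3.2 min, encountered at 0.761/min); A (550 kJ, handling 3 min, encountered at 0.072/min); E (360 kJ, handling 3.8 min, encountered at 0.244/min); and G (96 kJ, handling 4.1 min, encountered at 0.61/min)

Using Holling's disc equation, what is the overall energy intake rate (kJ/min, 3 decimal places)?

37.023 kJ/min

Energy encountered per unit search time: 0.761×100 + 0.072×550 + 0.244×360 + 0.61×96 = 262.1 kJ/min.
Handling time per unit search time: 0.761×3.2 + 0.072×3 + 0.244×3.8 + 0.61×4.1 = 6.079.
Rate = 262.1/(1 + 6.079) = 37.02 kJ/min.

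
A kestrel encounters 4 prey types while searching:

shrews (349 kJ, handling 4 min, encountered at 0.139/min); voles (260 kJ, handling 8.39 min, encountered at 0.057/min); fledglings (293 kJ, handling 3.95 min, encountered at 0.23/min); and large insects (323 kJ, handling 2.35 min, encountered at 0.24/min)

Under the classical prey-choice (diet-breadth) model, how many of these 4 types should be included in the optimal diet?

Rank by E/h (kJ/min): large insects 137, shrews 87.2, fledglings 74.2, voles 31. Include each in turn until the next type's E/h falls below the running intake rate.
Rate on top 1: 49.57. shrews: 87.2 > 49.57 → include.
Rate on top 2: 59.45. fledglings: 74.2 > 59.45 → include.
Rate on top 3: 63.87. voles: 31 < 63.87 → exclude; stop.
Optimal diet: large insects, shrews, fledglings — 3 of 4 types.

3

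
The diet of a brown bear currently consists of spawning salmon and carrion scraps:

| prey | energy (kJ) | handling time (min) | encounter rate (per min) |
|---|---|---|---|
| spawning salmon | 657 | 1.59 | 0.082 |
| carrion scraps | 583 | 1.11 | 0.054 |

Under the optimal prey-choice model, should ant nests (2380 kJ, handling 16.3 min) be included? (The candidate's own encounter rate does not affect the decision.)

Yes

Intake rate on the current diet: R = (0.082×657 + 0.054×583) / (1 + 0.082×1.59 + 0.054×1.11) = 85.36/1.19 = 71.71 kJ/min.
ant nests: E/h = 2380/16.3 = 146 kJ/min.
146 > 71.71, so adding ant nests raises the average — include it.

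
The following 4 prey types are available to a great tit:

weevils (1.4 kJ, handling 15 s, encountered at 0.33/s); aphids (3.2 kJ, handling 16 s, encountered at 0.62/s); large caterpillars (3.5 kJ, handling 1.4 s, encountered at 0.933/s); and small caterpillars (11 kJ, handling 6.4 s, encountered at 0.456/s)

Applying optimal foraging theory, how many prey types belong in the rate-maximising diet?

2

Rank by E/h (kJ/s): large caterpillars 2.5, small caterpillars 1.72, aphids 0.2, weevils 0.0933. Include each in turn until the next type's E/h falls below the running intake rate.
Rate on top 1: 1.416. small caterpillars: 1.72 > 1.416 → include.
Rate on top 2: 1.585. aphids: 0.2 < 1.585 → exclude; stop.
Optimal diet: large caterpillars, small caterpillars — 2 of 4 types.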